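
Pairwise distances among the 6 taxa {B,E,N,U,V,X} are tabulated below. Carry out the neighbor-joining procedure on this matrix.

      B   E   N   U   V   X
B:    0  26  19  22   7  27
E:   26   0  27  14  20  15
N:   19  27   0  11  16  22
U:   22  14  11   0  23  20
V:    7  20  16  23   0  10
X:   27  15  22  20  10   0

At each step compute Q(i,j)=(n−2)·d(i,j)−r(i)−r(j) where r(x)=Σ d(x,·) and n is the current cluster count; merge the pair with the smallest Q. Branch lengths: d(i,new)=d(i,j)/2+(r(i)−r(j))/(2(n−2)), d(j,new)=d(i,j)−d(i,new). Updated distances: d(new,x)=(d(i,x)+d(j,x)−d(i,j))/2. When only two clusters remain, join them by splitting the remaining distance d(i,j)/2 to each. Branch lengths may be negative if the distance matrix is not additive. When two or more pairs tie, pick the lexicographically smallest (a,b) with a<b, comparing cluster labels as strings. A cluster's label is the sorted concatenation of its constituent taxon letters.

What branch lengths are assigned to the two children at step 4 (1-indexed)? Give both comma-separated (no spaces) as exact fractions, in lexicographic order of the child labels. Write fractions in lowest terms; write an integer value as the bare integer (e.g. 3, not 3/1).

13/4,17/2

iteration 1: select B,V (d=7, Q=-149); attach at lengths (53/8, 3/8); label the merged cluster BV
  updated: d(BV,E)=39/2, d(BV,N)=14, d(BV,U)=19, d(BV,X)=15
iteration 2: select N,U (d=11, Q=-105); attach at lengths (43/6, 23/6); label the merged cluster NU
  updated: d(BV,NU)=11, d(E,NU)=15, d(NU,X)=31/2
iteration 3: select BV,NU (d=11, Q=-65); attach at lengths (13/2, 9/2); label the merged cluster BNUV
  updated: d(BNUV,E)=47/4, d(BNUV,X)=39/4
iteration 4: select BNUV,E (d=47/4, Q=-73/2); attach at lengths (13/4, 17/2); label the merged cluster BENUV
  updated: d(BENUV,X)=13/2
iteration 5: select BENUV,X (d=13/2); attach at lengths (13/4, 13/4); label the merged cluster BENUVX
final tree: ((((B:53/8,V:3/8):13/2,(N:43/6,U:23/6):9/2):13/4,E:17/2):13/4,X:13/4)
total length: 189/4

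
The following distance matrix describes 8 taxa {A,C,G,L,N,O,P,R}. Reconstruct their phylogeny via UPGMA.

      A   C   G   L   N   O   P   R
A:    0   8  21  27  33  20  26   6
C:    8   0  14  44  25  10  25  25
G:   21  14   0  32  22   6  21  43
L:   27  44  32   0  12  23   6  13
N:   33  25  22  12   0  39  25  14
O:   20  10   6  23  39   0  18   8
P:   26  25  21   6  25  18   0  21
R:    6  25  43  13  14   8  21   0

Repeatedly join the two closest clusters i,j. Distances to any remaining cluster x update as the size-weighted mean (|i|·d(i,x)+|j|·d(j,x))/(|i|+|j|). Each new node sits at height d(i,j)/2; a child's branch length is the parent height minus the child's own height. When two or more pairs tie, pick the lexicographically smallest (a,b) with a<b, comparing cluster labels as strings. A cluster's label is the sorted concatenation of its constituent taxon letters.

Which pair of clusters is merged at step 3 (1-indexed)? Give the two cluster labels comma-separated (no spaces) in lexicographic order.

iteration 1: select A,R (d=6); attach at lengths (3, 3); label the merged cluster AR
  updated: d(AR,C)=33/2, d(AR,G)=32, d(AR,L)=20, d(AR,N)=47/2, d(AR,O)=14, d(AR,P)=47/2
iteration 2: select G,O (d=6); attach at lengths (3, 3); label the merged cluster GO
  updated: d(AR,GO)=23, d(C,GO)=12, d(GO,L)=55/2, d(GO,N)=61/2, d(GO,P)=39/2
iteration 3: select L,P (d=6); attach at lengths (3, 3); label the merged cluster LP
  updated: d(AR,LP)=87/4, d(C,LP)=69/2, d(GO,LP)=47/2, d(LP,N)=37/2
iteration 4: select C,GO (d=12); attach at lengths (6, 3); label the merged cluster CGO
  updated: d(AR,CGO)=125/6, d(CGO,LP)=163/6, d(CGO,N)=86/3
iteration 5: select LP,N (d=37/2); attach at lengths (25/4, 37/4); label the merged cluster LNP
  updated: d(AR,LNP)=67/3, d(CGO,LNP)=83/3
iteration 6: select AR,CGO (d=125/6); attach at lengths (89/12, 53/12); label the merged cluster ACGOR
  updated: d(ACGOR,LNP)=383/15
iteration 7: select ACGOR,LNP (d=383/15); attach at lengths (47/20, 211/60); label the merged cluster ACGLNOPR
final tree: (((A:3,R:3):89/12,(C:6,(G:3,O:3):3):53/12):47/20,((L:3,P:3):25/4,N:37/4):211/60)
total length: 301/5

L,P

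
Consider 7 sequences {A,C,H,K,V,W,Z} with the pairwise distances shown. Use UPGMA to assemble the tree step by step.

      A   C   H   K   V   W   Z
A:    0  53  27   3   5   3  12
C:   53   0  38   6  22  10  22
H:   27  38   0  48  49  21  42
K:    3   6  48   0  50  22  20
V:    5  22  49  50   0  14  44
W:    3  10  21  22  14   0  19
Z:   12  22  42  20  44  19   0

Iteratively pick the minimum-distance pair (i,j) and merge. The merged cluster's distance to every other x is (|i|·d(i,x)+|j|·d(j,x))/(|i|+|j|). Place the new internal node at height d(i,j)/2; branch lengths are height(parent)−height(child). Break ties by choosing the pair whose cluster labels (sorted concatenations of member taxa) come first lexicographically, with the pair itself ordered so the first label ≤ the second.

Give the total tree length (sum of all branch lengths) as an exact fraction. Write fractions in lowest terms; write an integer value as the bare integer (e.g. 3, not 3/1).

step 1: merge (A,K) at d=3; branch lengths A→3/2, K→3/2; new cluster AK
  updated: d(AK,C)=59/2, d(AK,H)=75/2, d(AK,V)=55/2, d(AK,W)=25/2, d(AK,Z)=16
step 2: merge (C,W) at d=10; branch lengths C→5, W→5; new cluster CW
  updated: d(AK,CW)=21, d(CW,H)=59/2, d(CW,V)=18, d(CW,Z)=41/2
step 3: merge (AK,Z) at d=16; branch lengths AK→13/2, Z→8; new cluster AKZ
  updated: d(AKZ,CW)=125/6, d(AKZ,H)=39, d(AKZ,V)=33
step 4: merge (CW,V) at d=18; branch lengths CW→4, V→9; new cluster CVW
  updated: d(AKZ,CVW)=224/9, d(CVW,H)=36
step 5: merge (AKZ,CVW) at d=224/9; branch lengths AKZ→40/9, CVW→31/9; new cluster ACKVWZ
  updated: d(ACKVWZ,H)=75/2
step 6: merge (ACKVWZ,H) at d=75/2; branch lengths ACKVWZ→227/36, H→75/4; new cluster ACHKVWZ
final tree: ((((A:3/2,K:3/2):13/2,Z:8):40/9,((C:5,W:5):4,V:9):31/9):227/36,H:75/4)
total length: 661/9

661/9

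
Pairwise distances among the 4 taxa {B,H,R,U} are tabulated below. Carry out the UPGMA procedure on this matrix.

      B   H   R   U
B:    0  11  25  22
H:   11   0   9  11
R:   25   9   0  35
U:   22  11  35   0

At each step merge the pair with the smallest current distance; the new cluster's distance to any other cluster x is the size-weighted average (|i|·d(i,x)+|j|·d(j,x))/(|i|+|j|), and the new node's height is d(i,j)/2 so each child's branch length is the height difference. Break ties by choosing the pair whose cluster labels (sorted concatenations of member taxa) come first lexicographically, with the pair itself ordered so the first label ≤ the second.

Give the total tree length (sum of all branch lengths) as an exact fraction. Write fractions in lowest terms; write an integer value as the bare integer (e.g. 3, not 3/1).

iteration 1: select H,R (d=9); attach at lengths (9/2, 9/2); label the merged cluster HR
  updated: d(B,HR)=18, d(HR,U)=23
iteration 2: select B,HR (d=18); attach at lengths (9, 9/2); label the merged cluster BHR
  updated: d(BHR,U)=68/3
iteration 3: select BHR,U (d=68/3); attach at lengths (7/3, 34/3); label the merged cluster BHRU
final tree: ((B:9,(H:9/2,R:9/2):9/2):7/3,U:34/3)
total length: 217/6

217/6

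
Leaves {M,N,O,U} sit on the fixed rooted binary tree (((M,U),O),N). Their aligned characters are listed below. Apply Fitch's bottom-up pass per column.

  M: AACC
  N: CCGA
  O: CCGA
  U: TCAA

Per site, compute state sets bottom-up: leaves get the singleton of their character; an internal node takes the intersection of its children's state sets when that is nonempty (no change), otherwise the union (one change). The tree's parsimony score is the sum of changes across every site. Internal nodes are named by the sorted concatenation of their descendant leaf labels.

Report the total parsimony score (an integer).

6

[col 0] MU: children M:{A}, U:{T} ∪→ {A,T}; cost 1
[col 0] MOU: children MU:{A,T}, O:{C} ∪→ {A,C,T}; cost 1
[col 0] MNOU: children MOU:{A,C,T}, N:{C} ∩→ {C}; cost 0
[col 1] MU: children M:{A}, U:{C} ∪→ {A,C}; cost 1
[col 1] MOU: children MU:{A,C}, O:{C} ∩→ {C}; cost 0
[col 1] MNOU: children MOU:{C}, N:{C} ∩→ {C}; cost 0
[col 2] MU: children M:{C}, U:{A} ∪→ {A,C}; cost 1
[col 2] MOU: children MU:{A,C}, O:{G} ∪→ {A,C,G}; cost 1
[col 2] MNOU: children MOU:{A,C,G}, N:{G} ∩→ {G}; cost 0
[col 3] MU: children M:{C}, U:{A} ∪→ {A,C}; cost 1
[col 3] MOU: children MU:{A,C}, O:{A} ∩→ {A}; cost 0
[col 3] MNOU: children MOU:{A}, N:{A} ∩→ {A}; cost 0
per-site changes: [2, 1, 2, 1]; total = 6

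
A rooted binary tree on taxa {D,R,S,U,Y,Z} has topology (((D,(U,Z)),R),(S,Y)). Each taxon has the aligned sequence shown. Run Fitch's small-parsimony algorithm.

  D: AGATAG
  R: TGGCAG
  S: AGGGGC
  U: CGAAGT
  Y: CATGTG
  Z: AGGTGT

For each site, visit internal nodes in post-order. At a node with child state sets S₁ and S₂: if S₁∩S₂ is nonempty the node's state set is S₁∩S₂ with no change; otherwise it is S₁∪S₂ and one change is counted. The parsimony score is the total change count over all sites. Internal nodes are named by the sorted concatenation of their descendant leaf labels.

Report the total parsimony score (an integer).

UZ@0: {C} ∪ {A} = {A,C} (union, +1)
DUZ@0: {A} ∩ {A,C} = {A} (intersection, +0)
DRUZ@0: {A} ∪ {T} = {A,T} (union, +1)
SY@0: {A} ∪ {C} = {A,C} (union, +1)
DRSUYZ@0: {A,T} ∩ {A,C} = {A} (intersection, +0)
UZ@1: {G} ∩ {G} = {G} (intersection, +0)
DUZ@1: {G} ∩ {G} = {G} (intersection, +0)
DRUZ@1: {G} ∩ {G} = {G} (intersection, +0)
SY@1: {G} ∪ {A} = {A,G} (union, +1)
DRSUYZ@1: {G} ∩ {A,G} = {G} (intersection, +0)
UZ@2: {A} ∪ {G} = {A,G} (union, +1)
DUZ@2: {A} ∩ {A,G} = {A} (intersection, +0)
DRUZ@2: {A} ∪ {G} = {A,G} (union, +1)
SY@2: {G} ∪ {T} = {G,T} (union, +1)
DRSUYZ@2: {A,G} ∩ {G,T} = {G} (intersection, +0)
UZ@3: {A} ∪ {T} = {A,T} (union, +1)
DUZ@3: {T} ∩ {A,T} = {T} (intersection, +0)
DRUZ@3: {T} ∪ {C} = {C,T} (union, +1)
SY@3: {G} ∩ {G} = {G} (intersection, +0)
DRSUYZ@3: {C,T} ∪ {G} = {C,G,T} (union, +1)
UZ@4: {G} ∩ {G} = {G} (intersection, +0)
DUZ@4: {A} ∪ {G} = {A,G} (union, +1)
DRUZ@4: {A,G} ∩ {A} = {A} (intersection, +0)
SY@4: {G} ∪ {T} = {G,T} (union, +1)
DRSUYZ@4: {A} ∪ {G,T} = {A,G,T} (union, +1)
UZ@5: {T} ∩ {T} = {T} (intersection, +0)
DUZ@5: {G} ∪ {T} = {G,T} (union, +1)
DRUZ@5: {G,T} ∩ {G} = {G} (intersection, +0)
SY@5: {C} ∪ {G} = {C,G} (union, +1)
DRSUYZ@5: {G} ∩ {C,G} = {G} (intersection, +0)
per-site changes: [3, 1, 3, 3, 3, 2]; total = 15

15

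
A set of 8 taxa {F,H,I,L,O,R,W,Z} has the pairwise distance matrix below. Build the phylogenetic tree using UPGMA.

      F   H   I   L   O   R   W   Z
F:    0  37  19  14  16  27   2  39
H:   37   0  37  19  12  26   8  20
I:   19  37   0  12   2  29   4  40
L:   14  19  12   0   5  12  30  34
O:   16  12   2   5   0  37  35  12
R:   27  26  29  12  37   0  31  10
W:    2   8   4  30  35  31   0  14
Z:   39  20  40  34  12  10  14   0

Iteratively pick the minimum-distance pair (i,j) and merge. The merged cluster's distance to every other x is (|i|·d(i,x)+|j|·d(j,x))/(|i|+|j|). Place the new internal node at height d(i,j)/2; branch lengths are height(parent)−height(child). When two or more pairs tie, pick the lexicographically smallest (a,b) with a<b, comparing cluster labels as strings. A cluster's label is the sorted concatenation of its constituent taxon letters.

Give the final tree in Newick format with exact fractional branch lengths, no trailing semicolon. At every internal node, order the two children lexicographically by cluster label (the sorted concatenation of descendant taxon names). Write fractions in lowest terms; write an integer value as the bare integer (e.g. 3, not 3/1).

((((F:1,W:1):53/6,((I:1,O:1):13/4,L:17/4):67/12):22/15,H:113/10):83/40,(R:5,Z:5):67/8)

iteration 1: select F,W (d=2); attach at lengths (1, 1); label the merged cluster FW
  updated: d(FW,H)=45/2, d(FW,I)=23/2, d(FW,L)=22, d(FW,O)=51/2, d(FW,R)=29, d(FW,Z)=53/2
iteration 2: select I,O (d=2); attach at lengths (1, 1); label the merged cluster IO
  updated: d(FW,IO)=37/2, d(H,IO)=49/2, d(IO,L)=17/2, d(IO,R)=33, d(IO,Z)=26
iteration 3: select IO,L (d=17/2); attach at lengths (13/4, 17/4); label the merged cluster ILO
  updated: d(FW,ILO)=59/3, d(H,ILO)=68/3, d(ILO,R)=26, d(ILO,Z)=86/3
iteration 4: select R,Z (d=10); attach at lengths (5, 5); label the merged cluster RZ
  updated: d(FW,RZ)=111/4, d(H,RZ)=23, d(ILO,RZ)=82/3
iteration 5: select FW,ILO (d=59/3); attach at lengths (53/6, 67/12); label the merged cluster FILOW
  updated: d(FILOW,H)=113/5, d(FILOW,RZ)=55/2
iteration 6: select FILOW,H (d=113/5); attach at lengths (22/15, 113/10); label the merged cluster FHILOW
  updated: d(FHILOW,RZ)=107/4
iteration 7: select FHILOW,RZ (d=107/4); attach at lengths (83/40, 67/8); label the merged cluster FHILORWZ
final tree: ((((F:1,W:1):53/6,((I:1,O:1):13/4,L:17/4):67/12):22/15,H:113/10):83/40,(R:5,Z:5):67/8)
total length: 887/15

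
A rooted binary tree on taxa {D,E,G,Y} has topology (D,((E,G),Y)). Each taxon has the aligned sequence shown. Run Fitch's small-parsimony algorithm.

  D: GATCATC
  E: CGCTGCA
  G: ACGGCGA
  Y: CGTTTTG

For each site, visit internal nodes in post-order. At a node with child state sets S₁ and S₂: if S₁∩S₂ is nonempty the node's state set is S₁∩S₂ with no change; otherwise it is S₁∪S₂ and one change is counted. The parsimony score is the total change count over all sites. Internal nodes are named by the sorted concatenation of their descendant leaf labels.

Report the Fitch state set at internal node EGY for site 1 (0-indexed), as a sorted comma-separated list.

site 0, node EG: E={C} ∪ G={A} → {A,C} (+1)
site 0, node EGY: EG={A,C} ∩ Y={C} → {C} (+0)
site 0, node DEGY: D={G} ∪ EGY={C} → {C,G} (+1)
site 1, node EG: E={G} ∪ G={C} → {C,G} (+1)
site 1, node EGY: EG={C,G} ∩ Y={G} → {G} (+0)
site 1, node DEGY: D={A} ∪ EGY={G} → {A,G} (+1)
site 2, node EG: E={C} ∪ G={G} → {C,G} (+1)
site 2, node EGY: EG={C,G} ∪ Y={T} → {C,G,T} (+1)
site 2, node DEGY: D={T} ∩ EGY={C,G,T} → {T} (+0)
site 3, node EG: E={T} ∪ G={G} → {G,T} (+1)
site 3, node EGY: EG={G,T} ∩ Y={T} → {T} (+0)
site 3, node DEGY: D={C} ∪ EGY={T} → {C,T} (+1)
site 4, node EG: E={G} ∪ G={C} → {C,G} (+1)
site 4, node EGY: EG={C,G} ∪ Y={T} → {C,G,T} (+1)
site 4, node DEGY: D={A} ∪ EGY={C,G,T} → {A,C,G,T} (+1)
site 5, node EG: E={C} ∪ G={G} → {C,G} (+1)
site 5, node EGY: EG={C,G} ∪ Y={T} → {C,G,T} (+1)
site 5, node DEGY: D={T} ∩ EGY={C,G,T} → {T} (+0)
site 6, node EG: E={A} ∩ G={A} → {A} (+0)
site 6, node EGY: EG={A} ∪ Y={G} → {A,G} (+1)
site 6, node DEGY: D={C} ∪ EGY={A,G} → {A,C,G} (+1)
per-site changes: [2, 2, 2, 2, 3, 2, 2]; total = 15

G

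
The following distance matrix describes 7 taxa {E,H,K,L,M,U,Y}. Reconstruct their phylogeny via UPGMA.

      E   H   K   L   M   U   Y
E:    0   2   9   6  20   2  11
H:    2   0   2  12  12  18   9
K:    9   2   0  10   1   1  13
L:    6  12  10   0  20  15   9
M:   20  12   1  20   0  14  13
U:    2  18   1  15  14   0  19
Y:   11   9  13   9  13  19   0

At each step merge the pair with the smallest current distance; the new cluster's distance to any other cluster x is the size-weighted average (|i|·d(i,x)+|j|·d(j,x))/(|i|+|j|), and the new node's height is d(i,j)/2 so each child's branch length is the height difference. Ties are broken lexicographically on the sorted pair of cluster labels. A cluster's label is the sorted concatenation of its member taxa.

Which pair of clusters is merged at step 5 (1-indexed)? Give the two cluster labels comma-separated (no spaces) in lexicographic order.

iteration 1: select K,M (d=1); attach at lengths (1/2, 1/2); label the merged cluster KM
  updated: d(E,KM)=29/2, d(H,KM)=7, d(KM,L)=15, d(KM,U)=15/2, d(KM,Y)=13
iteration 2: select E,H (d=2); attach at lengths (1, 1); label the merged cluster EH
  updated: d(EH,KM)=43/4, d(EH,L)=9, d(EH,U)=10, d(EH,Y)=10
iteration 3: select KM,U (d=15/2); attach at lengths (13/4, 15/4); label the merged cluster KMU
  updated: d(EH,KMU)=21/2, d(KMU,L)=15, d(KMU,Y)=15
iteration 4: select EH,L (d=9); attach at lengths (7/2, 9/2); label the merged cluster EHL
  updated: d(EHL,KMU)=12, d(EHL,Y)=29/3
iteration 5: select EHL,Y (d=29/3); attach at lengths (1/3, 29/6); label the merged cluster EHLY
  updated: d(EHLY,KMU)=51/4
iteration 6: select EHLY,KMU (d=51/4); attach at lengths (37/24, 21/8); label the merged cluster EHKLMUY
final tree: ((((E:1,H:1):7/2,L:9/2):1/3,Y:29/6):37/24,((K:1/2,M:1/2):13/4,U:15/4):21/8)
total length: 82/3

EHL,Y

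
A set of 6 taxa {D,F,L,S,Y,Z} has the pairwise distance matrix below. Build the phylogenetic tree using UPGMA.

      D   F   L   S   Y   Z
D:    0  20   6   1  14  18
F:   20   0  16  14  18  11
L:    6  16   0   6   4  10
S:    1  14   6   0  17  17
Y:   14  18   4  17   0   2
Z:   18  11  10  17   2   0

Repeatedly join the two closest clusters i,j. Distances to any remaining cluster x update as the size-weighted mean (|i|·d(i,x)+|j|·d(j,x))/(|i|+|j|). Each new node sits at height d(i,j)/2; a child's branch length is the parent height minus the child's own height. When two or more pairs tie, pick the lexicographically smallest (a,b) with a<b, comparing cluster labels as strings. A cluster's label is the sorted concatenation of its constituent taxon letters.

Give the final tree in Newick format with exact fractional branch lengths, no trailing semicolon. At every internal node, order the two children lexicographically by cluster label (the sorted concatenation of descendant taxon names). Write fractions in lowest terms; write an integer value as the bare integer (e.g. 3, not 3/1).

step 1: merge (D,S) at d=1; branch lengths D→1/2, S→1/2; new cluster DS
  updated: d(DS,F)=17, d(DS,L)=6, d(DS,Y)=31/2, d(DS,Z)=35/2
step 2: merge (Y,Z) at d=2; branch lengths Y→1, Z→1; new cluster YZ
  updated: d(DS,YZ)=33/2, d(F,YZ)=29/2, d(L,YZ)=7
step 3: merge (DS,L) at d=6; branch lengths DS→5/2, L→3; new cluster DLS
  updated: d(DLS,F)=50/3, d(DLS,YZ)=40/3
step 4: merge (DLS,YZ) at d=40/3; branch lengths DLS→11/3, YZ→17/3; new cluster DLSYZ
  updated: d(DLSYZ,F)=79/5
step 5: merge (DLSYZ,F) at d=79/5; branch lengths DLSYZ→37/30, F→79/10; new cluster DFLSYZ
final tree: ((((D:1/2,S:1/2):5/2,L:3):11/3,(Y:1,Z:1):17/3):37/30,F:79/10)
total length: 809/30

((((D:1/2,S:1/2):5/2,L:3):11/3,(Y:1,Z:1):17/3):37/30,F:79/10)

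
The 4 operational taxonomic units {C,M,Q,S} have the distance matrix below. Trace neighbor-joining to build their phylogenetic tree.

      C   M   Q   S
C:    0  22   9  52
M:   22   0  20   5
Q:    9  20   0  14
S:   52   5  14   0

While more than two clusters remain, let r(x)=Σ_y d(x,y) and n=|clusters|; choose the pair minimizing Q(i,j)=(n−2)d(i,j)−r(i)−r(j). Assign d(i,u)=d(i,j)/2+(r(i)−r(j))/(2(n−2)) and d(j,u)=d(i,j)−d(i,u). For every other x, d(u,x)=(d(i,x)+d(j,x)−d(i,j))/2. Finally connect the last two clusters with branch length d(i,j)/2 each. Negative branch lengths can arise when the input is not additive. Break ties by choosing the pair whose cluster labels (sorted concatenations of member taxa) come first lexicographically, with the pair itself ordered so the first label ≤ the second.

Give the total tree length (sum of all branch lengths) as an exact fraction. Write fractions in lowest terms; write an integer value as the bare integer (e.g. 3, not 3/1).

iteration 1: select C,Q (d=9, Q=-108); attach at lengths (29/2, -11/2); label the merged cluster CQ
  updated: d(CQ,M)=33/2, d(CQ,S)=57/2
iteration 2: select CQ,M (d=33/2, Q=-50); attach at lengths (20, -7/2); label the merged cluster CMQ
  updated: d(CMQ,S)=17/2
iteration 3: select CMQ,S (d=17/2); attach at lengths (17/4, 17/4); label the merged cluster CMQS
final tree: (((C:29/2,Q:-11/2):20,M:-7/2):17/4,S:17/4)
total length: 34

34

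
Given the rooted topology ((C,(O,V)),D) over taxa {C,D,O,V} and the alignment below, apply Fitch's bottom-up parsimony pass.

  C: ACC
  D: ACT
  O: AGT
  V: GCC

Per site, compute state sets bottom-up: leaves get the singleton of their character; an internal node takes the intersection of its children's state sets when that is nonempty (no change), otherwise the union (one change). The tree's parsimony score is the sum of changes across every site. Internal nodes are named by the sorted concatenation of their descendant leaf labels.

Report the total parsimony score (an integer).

4

site 0, node OV: O={A} ∪ V={G} → {A,G} (+1)
site 0, node COV: C={A} ∩ OV={A,G} → {A} (+0)
site 0, node CDOV: COV={A} ∩ D={A} → {A} (+0)
site 1, node OV: O={G} ∪ V={C} → {C,G} (+1)
site 1, node COV: C={C} ∩ OV={C,G} → {C} (+0)
site 1, node CDOV: COV={C} ∩ D={C} → {C} (+0)
site 2, node OV: O={T} ∪ V={C} → {C,T} (+1)
site 2, node COV: C={C} ∩ OV={C,T} → {C} (+0)
site 2, node CDOV: COV={C} ∪ D={T} → {C,T} (+1)
per-site changes: [1, 1, 2]; total = 4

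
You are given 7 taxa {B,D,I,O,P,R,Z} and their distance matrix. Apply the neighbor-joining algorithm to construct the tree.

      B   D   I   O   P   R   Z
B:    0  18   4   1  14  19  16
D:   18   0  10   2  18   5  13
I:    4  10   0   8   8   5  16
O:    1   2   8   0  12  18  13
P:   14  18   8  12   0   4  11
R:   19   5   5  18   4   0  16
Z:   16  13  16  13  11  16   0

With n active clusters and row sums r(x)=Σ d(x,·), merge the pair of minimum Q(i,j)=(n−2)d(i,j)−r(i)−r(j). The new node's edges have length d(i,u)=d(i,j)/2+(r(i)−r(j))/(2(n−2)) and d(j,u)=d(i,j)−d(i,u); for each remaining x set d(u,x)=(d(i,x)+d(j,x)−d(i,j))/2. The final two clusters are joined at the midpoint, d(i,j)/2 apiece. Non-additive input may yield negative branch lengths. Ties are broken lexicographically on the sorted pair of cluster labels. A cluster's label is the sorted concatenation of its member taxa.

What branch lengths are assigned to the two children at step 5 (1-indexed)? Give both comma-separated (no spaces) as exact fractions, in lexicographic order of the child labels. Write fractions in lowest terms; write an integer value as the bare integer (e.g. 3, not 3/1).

step 1: merge (B,O) at d=1, Q=-121; branch lengths B→23/10, O→-13/10; new cluster BO
  updated: d(BO,D)=19/2, d(BO,I)=11/2, d(BO,P)=25/2, d(BO,R)=18, d(BO,Z)=14
step 2: merge (P,R) at d=4, Q=-171/2; branch lengths P→43/16, R→21/16; new cluster PR
  updated: d(BO,PR)=53/4, d(D,PR)=19/2, d(I,PR)=9/2, d(PR,Z)=23/2
step 3: merge (BO,I) at d=11/2, Q=-247/4; branch lengths BO→91/24, I→41/24; new cluster BIO
  updated: d(BIO,D)=7, d(BIO,PR)=49/8, d(BIO,Z)=49/4
step 4: merge (BIO,D) at d=7, Q=-327/8; branch lengths BIO→79/32, D→145/32; new cluster BDIO
  updated: d(BDIO,PR)=69/16, d(BDIO,Z)=73/8
step 5: merge (BDIO,PR) at d=69/16, Q=-399/16; branch lengths BDIO→31/32, PR→107/32; new cluster BDIOPR
  updated: d(BDIOPR,Z)=261/32
step 6: merge (BDIOPR,Z) at d=261/32; branch lengths BDIOPR→261/64, Z→261/64; new cluster BDIOPRZ
final tree: (((((B:23/10,O:-13/10):91/24,I:41/24):79/32,D:145/32):31/32,(P:43/16,R:21/16):107/32):261/64,Z:261/64)
total length: 959/32

31/32,107/32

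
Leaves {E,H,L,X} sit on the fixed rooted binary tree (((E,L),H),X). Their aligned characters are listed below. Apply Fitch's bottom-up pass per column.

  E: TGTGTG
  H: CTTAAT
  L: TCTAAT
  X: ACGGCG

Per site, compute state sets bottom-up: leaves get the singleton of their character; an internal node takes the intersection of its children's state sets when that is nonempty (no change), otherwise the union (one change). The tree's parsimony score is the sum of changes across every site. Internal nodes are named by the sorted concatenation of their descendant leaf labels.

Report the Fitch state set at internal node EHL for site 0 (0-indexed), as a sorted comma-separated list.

C,T

EL@0: {T} ∩ {T} = {T} (intersection, +0)
EHL@0: {T} ∪ {C} = {C,T} (union, +1)
EHLX@0: {C,T} ∪ {A} = {A,C,T} (union, +1)
EL@1: {G} ∪ {C} = {C,G} (union, +1)
EHL@1: {C,G} ∪ {T} = {C,G,T} (union, +1)
EHLX@1: {C,G,T} ∩ {C} = {C} (intersection, +0)
EL@2: {T} ∩ {T} = {T} (intersection, +0)
EHL@2: {T} ∩ {T} = {T} (intersection, +0)
EHLX@2: {T} ∪ {G} = {G,T} (union, +1)
EL@3: {G} ∪ {A} = {A,G} (union, +1)
EHL@3: {A,G} ∩ {A} = {A} (intersection, +0)
EHLX@3: {A} ∪ {G} = {A,G} (union, +1)
EL@4: {T} ∪ {A} = {A,T} (union, +1)
EHL@4: {A,T} ∩ {A} = {A} (intersection, +0)
EHLX@4: {A} ∪ {C} = {A,C} (union, +1)
EL@5: {G} ∪ {T} = {G,T} (union, +1)
EHL@5: {G,T} ∩ {T} = {T} (intersection, +0)
EHLX@5: {T} ∪ {G} = {G,T} (union, +1)
per-site changes: [2, 2, 1, 2, 2, 2]; total = 11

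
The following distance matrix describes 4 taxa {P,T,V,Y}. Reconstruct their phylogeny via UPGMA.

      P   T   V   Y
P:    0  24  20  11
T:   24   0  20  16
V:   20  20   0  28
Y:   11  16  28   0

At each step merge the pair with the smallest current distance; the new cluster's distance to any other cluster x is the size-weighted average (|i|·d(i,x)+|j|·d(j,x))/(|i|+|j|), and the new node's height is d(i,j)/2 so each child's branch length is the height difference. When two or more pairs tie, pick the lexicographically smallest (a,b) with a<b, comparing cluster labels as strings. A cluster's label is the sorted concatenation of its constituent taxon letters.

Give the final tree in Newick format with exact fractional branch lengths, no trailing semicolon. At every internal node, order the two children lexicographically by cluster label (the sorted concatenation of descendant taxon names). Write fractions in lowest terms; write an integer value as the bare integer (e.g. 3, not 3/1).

(((P:11/2,Y:11/2):9/2,T:10):4/3,V:34/3)

iteration 1: select P,Y (d=11); attach at lengths (11/2, 11/2); label the merged cluster PY
  updated: d(PY,T)=20, d(PY,V)=24
iteration 2: select PY,T (d=20); attach at lengths (9/2, 10); label the merged cluster PTY
  updated: d(PTY,V)=68/3
iteration 3: select PTY,V (d=68/3); attach at lengths (4/3, 34/3); label the merged cluster PTVY
final tree: (((P:11/2,Y:11/2):9/2,T:10):4/3,V:34/3)
total length: 229/6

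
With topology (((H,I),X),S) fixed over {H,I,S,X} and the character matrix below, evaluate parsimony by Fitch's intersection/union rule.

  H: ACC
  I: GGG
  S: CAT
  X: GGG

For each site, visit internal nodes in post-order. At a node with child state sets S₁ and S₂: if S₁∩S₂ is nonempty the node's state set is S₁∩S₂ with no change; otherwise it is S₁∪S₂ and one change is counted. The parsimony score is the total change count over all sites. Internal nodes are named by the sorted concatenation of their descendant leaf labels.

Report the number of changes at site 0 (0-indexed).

HI@0: {A} ∪ {G} = {A,G} (union, +1)
HIX@0: {A,G} ∩ {G} = {G} (intersection, +0)
HISX@0: {G} ∪ {C} = {C,G} (union, +1)
HI@1: {C} ∪ {G} = {C,G} (union, +1)
HIX@1: {C,G} ∩ {G} = {G} (intersection, +0)
HISX@1: {G} ∪ {A} = {A,G} (union, +1)
HI@2: {C} ∪ {G} = {C,G} (union, +1)
HIX@2: {C,G} ∩ {G} = {G} (intersection, +0)
HISX@2: {G} ∪ {T} = {G,T} (union, +1)
per-site changes: [2, 2, 2]; total = 6

2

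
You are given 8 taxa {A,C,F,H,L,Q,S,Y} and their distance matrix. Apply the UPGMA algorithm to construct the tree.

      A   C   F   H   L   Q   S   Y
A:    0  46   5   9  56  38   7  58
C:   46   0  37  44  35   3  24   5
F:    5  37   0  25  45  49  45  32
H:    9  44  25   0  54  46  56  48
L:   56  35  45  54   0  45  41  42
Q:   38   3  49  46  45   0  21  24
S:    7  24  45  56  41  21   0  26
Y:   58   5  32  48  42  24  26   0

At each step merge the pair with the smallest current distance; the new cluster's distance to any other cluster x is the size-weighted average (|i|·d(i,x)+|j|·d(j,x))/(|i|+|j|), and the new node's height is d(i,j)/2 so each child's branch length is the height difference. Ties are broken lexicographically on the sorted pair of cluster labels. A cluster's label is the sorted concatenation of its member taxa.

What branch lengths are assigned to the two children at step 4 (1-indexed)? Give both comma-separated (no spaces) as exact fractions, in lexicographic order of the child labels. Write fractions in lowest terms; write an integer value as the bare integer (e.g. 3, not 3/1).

6,17/2

iteration 1: select C,Q (d=3); attach at lengths (3/2, 3/2); label the merged cluster CQ
  updated: d(A,CQ)=42, d(CQ,F)=43, d(CQ,H)=45, d(CQ,L)=40, d(CQ,S)=45/2, d(CQ,Y)=29/2
iteration 2: select A,F (d=5); attach at lengths (5/2, 5/2); label the merged cluster AF
  updated: d(AF,CQ)=85/2, d(AF,H)=17, d(AF,L)=101/2, d(AF,S)=26, d(AF,Y)=45
iteration 3: select CQ,Y (d=29/2); attach at lengths (23/4, 29/4); label the merged cluster CQY
  updated: d(AF,CQY)=130/3, d(CQY,H)=46, d(CQY,L)=122/3, d(CQY,S)=71/3
iteration 4: select AF,H (d=17); attach at lengths (6, 17/2); label the merged cluster AFH
  updated: d(AFH,CQY)=398/9, d(AFH,L)=155/3, d(AFH,S)=36
iteration 5: select CQY,S (d=71/3); attach at lengths (55/12, 71/6); label the merged cluster CQSY
  updated: d(AFH,CQSY)=253/6, d(CQSY,L)=163/4
iteration 6: select CQSY,L (d=163/4); attach at lengths (205/24, 163/8); label the merged cluster CLQSY
  updated: d(AFH,CLQSY)=661/15
iteration 7: select AFH,CLQSY (d=661/15); attach at lengths (203/15, 199/120); label the merged cluster ACFHLQSY
final tree: (((A:5/2,F:5/2):6,H:17/2):203/15,((((C:3/2,Q:3/2):23/4,Y:29/4):55/12,S:71/6):205/24,L:163/8):199/120)
total length: 3841/40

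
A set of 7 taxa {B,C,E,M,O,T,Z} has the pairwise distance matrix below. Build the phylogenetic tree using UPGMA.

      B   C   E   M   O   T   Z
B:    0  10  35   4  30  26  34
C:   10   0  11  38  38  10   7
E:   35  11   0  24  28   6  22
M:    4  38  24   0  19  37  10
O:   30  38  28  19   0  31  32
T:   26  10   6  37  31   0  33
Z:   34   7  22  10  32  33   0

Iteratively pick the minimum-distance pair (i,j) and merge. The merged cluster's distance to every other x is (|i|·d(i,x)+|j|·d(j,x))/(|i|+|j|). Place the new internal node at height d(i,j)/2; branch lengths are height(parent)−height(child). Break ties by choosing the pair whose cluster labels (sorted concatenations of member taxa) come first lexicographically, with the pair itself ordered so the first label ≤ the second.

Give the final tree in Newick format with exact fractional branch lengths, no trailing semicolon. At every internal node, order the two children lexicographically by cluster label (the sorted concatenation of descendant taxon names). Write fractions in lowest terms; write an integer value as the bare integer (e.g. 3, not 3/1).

(((B:2,M:2):41/4,O:49/4):49/24,((C:7/2,Z:7/2):6,(E:3,T:3):13/2):115/24)

1. join B+M (d=4) ⇒ BM; edges |B|=2, |M|=2
  updated: d(BM,C)=24, d(BM,E)=59/2, d(BM,O)=49/2, d(BM,T)=63/2, d(BM,Z)=22
2. join E+T (d=6) ⇒ ET; edges |E|=3, |T|=3
  updated: d(BM,ET)=61/2, d(C,ET)=21/2, d(ET,O)=59/2, d(ET,Z)=55/2
3. join C+Z (d=7) ⇒ CZ; edges |C|=7/2, |Z|=7/2
  updated: d(BM,CZ)=23, d(CZ,ET)=19, d(CZ,O)=35
4. join CZ+ET (d=19) ⇒ CETZ; edges |CZ|=6, |ET|=13/2
  updated: d(BM,CETZ)=107/4, d(CETZ,O)=129/4
5. join BM+O (d=49/2) ⇒ BMO; edges |BM|=41/4, |O|=49/4
  updated: d(BMO,CETZ)=343/12
6. join BMO+CETZ (d=343/12) ⇒ BCEMOTZ; edges |BMO|=49/24, |CETZ|=115/24
final tree: (((B:2,M:2):41/4,O:49/4):49/24,((C:7/2,Z:7/2):6,(E:3,T:3):13/2):115/24)
total length: 353/6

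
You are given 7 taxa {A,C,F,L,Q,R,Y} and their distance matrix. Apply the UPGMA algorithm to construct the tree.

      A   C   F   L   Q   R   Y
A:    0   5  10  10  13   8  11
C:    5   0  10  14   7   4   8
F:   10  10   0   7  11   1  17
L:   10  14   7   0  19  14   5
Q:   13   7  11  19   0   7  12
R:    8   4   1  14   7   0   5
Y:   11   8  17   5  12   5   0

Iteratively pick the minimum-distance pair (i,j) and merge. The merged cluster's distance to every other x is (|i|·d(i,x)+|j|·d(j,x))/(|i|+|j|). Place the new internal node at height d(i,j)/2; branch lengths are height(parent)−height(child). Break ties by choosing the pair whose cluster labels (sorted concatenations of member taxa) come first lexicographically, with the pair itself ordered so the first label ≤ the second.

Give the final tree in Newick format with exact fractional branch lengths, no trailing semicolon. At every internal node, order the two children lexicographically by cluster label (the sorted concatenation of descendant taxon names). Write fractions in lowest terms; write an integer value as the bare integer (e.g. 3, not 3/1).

1. join F+R (d=1) ⇒ FR; edges |F|=1/2, |R|=1/2
  updated: d(A,FR)=9, d(C,FR)=7, d(FR,L)=21/2, d(FR,Q)=9, d(FR,Y)=11
2. join A+C (d=5) ⇒ AC; edges |A|=5/2, |C|=5/2
  updated: d(AC,FR)=8, d(AC,L)=12, d(AC,Q)=10, d(AC,Y)=19/2
3. join L+Y (d=5) ⇒ LY; edges |L|=5/2, |Y|=5/2
  updated: d(AC,LY)=43/4, d(FR,LY)=43/4, d(LY,Q)=31/2
4. join AC+FR (d=8) ⇒ ACFR; edges |AC|=3/2, |FR|=7/2
  updated: d(ACFR,LY)=43/4, d(ACFR,Q)=19/2
5. join ACFR+Q (d=19/2) ⇒ ACFQR; edges |ACFR|=3/4, |Q|=19/4
  updated: d(ACFQR,LY)=117/10
6. join ACFQR+LY (d=117/10) ⇒ ACFLQRY; edges |ACFQR|=11/10, |LY|=67/20
final tree: ((((A:5/2,C:5/2):3/2,(F:1/2,R:1/2):7/2):3/4,Q:19/4):11/10,(L:5/2,Y:5/2):67/20)
total length: 519/20

((((A:5/2,C:5/2):3/2,(F:1/2,R:1/2):7/2):3/4,Q:19/4):11/10,(L:5/2,Y:5/2):67/20)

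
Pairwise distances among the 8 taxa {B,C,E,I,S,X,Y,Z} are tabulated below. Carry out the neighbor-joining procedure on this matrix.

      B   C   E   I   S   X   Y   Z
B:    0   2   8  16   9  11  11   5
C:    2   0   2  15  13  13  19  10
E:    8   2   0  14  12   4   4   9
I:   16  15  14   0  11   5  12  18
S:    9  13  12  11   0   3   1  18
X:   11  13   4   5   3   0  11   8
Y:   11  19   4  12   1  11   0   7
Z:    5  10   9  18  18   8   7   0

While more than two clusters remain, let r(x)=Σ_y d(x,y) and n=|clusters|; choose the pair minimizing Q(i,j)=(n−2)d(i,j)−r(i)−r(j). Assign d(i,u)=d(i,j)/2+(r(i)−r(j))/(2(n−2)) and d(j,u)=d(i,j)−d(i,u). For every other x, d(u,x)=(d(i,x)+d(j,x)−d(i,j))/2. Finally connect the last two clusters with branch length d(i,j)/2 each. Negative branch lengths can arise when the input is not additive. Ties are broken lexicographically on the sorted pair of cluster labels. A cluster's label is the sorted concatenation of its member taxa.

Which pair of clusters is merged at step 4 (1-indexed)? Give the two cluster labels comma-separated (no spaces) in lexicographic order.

C,E

1. join S+Y (d=1, Q=-126) ⇒ SY; edges |S|=2/3, |Y|=1/3
  updated: d(B,SY)=19/2, d(C,SY)=31/2, d(E,SY)=15/2, d(I,SY)=11, d(SY,X)=13/2, d(SY,Z)=12
2. join I+X (d=5, Q=-203/2) ⇒ IX; edges |I|=113/20, |X|=-13/20
  updated: d(B,IX)=11, d(C,IX)=23/2, d(E,IX)=13/2, d(IX,SY)=25/4, d(IX,Z)=21/2
3. join IX+SY (d=25/4, Q=-143/2) ⇒ ISXY; edges |IX|=5/2, |SY|=15/4
  updated: d(B,ISXY)=57/8, d(C,ISXY)=83/8, d(E,ISXY)=31/8, d(ISXY,Z)=65/8
4. join C+E (d=2, Q=-165/4) ⇒ CE; edges |C|=5/4, |E|=3/4
  updated: d(B,CE)=4, d(CE,ISXY)=49/8, d(CE,Z)=17/2
5. join B+Z (d=5, Q=-111/4) ⇒ BZ; edges |B|=9/8, |Z|=31/8
  updated: d(BZ,CE)=15/4, d(BZ,ISXY)=41/8
6. join BZ+CE (d=15/4, Q=-15) ⇒ BCEZ; edges |BZ|=11/8, |CE|=19/8
  updated: d(BCEZ,ISXY)=15/4
7. join BCEZ+ISXY (d=15/4) ⇒ BCEISXYZ; edges |BCEZ|=15/8, |ISXY|=15/8
final tree: (((B:9/8,Z:31/8):11/8,(C:5/4,E:3/4):19/8):15/8,((I:113/20,X:-13/20):5/2,(S:2/3,Y:1/3):15/4):15/8)
total length: 107/4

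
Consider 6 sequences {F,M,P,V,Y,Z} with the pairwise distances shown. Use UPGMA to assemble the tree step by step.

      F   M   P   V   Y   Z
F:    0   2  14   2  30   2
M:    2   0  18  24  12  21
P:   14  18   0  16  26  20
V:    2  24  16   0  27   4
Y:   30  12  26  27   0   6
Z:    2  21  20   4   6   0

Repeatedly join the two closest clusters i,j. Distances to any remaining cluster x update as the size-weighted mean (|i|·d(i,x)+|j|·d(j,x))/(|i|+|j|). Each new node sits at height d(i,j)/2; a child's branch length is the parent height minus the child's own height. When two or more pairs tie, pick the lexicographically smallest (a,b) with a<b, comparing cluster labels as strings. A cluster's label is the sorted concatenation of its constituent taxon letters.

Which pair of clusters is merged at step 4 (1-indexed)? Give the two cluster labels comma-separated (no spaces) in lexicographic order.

FMVZ,P

iteration 1: select F,M (d=2); attach at lengths (1, 1); label the merged cluster FM
  updated: d(FM,P)=16, d(FM,V)=13, d(FM,Y)=21, d(FM,Z)=23/2
iteration 2: select V,Z (d=4); attach at lengths (2, 2); label the merged cluster VZ
  updated: d(FM,VZ)=49/4, d(P,VZ)=18, d(VZ,Y)=33/2
iteration 3: select FM,VZ (d=49/4); attach at lengths (41/8, 33/8); label the merged cluster FMVZ
  updated: d(FMVZ,P)=17, d(FMVZ,Y)=75/4
iteration 4: select FMVZ,P (d=17); attach at lengths (19/8, 17/2); label the merged cluster FMPVZ
  updated: d(FMPVZ,Y)=101/5
iteration 5: select FMPVZ,Y (d=101/5); attach at lengths (8/5, 101/10); label the merged cluster FMPVYZ
final tree: ((((F:1,M:1):41/8,(V:2,Z:2):33/8):19/8,P:17/2):8/5,Y:101/10)
total length: 1513/40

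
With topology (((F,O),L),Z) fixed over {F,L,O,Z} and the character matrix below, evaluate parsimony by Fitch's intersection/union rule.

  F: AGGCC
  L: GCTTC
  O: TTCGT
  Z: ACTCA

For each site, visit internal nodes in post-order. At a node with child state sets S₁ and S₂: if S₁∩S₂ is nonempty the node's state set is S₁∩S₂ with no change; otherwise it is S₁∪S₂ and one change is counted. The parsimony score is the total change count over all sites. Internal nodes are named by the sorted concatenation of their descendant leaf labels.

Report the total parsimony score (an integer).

site 0, node FO: F={A} ∪ O={T} → {A,T} (+1)
site 0, node FLO: FO={A,T} ∪ L={G} → {A,G,T} (+1)
site 0, node FLOZ: FLO={A,G,T} ∩ Z={A} → {A} (+0)
site 1, node FO: F={G} ∪ O={T} → {G,T} (+1)
site 1, node FLO: FO={G,T} ∪ L={C} → {C,G,T} (+1)
site 1, node FLOZ: FLO={C,G,T} ∩ Z={C} → {C} (+0)
site 2, node FO: F={G} ∪ O={C} → {C,G} (+1)
site 2, node FLO: FO={C,G} ∪ L={T} → {C,G,T} (+1)
site 2, node FLOZ: FLO={C,G,T} ∩ Z={T} → {T} (+0)
site 3, node FO: F={C} ∪ O={G} → {C,G} (+1)
site 3, node FLO: FO={C,G} ∪ L={T} → {C,G,T} (+1)
site 3, node FLOZ: FLO={C,G,T} ∩ Z={C} → {C} (+0)
site 4, node FO: F={C} ∪ O={T} → {C,T} (+1)
site 4, node FLO: FO={C,T} ∩ L={C} → {C} (+0)
site 4, node FLOZ: FLO={C} ∪ Z={A} → {A,C} (+1)
per-site changes: [2, 2, 2, 2, 2]; total = 10

10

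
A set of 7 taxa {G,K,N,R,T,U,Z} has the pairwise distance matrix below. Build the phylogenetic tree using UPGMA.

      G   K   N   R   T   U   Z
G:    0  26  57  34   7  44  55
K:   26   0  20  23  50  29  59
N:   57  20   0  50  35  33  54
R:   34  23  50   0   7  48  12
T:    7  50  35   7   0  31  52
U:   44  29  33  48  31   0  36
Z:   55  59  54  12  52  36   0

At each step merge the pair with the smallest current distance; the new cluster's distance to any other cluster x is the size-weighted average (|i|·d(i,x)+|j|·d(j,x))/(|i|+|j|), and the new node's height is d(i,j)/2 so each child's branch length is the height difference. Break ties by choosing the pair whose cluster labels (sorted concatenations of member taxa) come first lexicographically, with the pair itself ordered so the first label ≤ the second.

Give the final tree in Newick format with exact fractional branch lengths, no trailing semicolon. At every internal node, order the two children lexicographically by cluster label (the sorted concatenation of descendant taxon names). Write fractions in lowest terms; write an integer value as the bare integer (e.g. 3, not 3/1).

(((G:7/2,T:7/2):15,(R:6,Z:6):25/2):23/8,((K:10,N:10):11/2,U:31/2):47/8)

iteration 1: select G,T (d=7); attach at lengths (7/2, 7/2); label the merged cluster GT
  updated: d(GT,K)=38, d(GT,N)=46, d(GT,R)=41/2, d(GT,U)=75/2, d(GT,Z)=107/2
iteration 2: select R,Z (d=12); attach at lengths (6, 6); label the merged cluster RZ
  updated: d(GT,RZ)=37, d(K,RZ)=41, d(N,RZ)=52, d(RZ,U)=42
iteration 3: select K,N (d=20); attach at lengths (10, 10); label the merged cluster KN
  updated: d(GT,KN)=42, d(KN,RZ)=93/2, d(KN,U)=31
iteration 4: select KN,U (d=31); attach at lengths (11/2, 31/2); label the merged cluster KNU
  updated: d(GT,KNU)=81/2, d(KNU,RZ)=45
iteration 5: select GT,RZ (d=37); attach at lengths (15, 25/2); label the merged cluster GRTZ
  updated: d(GRTZ,KNU)=171/4
iteration 6: select GRTZ,KNU (d=171/4); attach at lengths (23/8, 47/8); label the merged cluster GKNRTUZ
final tree: (((G:7/2,T:7/2):15,(R:6,Z:6):25/2):23/8,((K:10,N:10):11/2,U:31/2):47/8)
total length: 385/4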